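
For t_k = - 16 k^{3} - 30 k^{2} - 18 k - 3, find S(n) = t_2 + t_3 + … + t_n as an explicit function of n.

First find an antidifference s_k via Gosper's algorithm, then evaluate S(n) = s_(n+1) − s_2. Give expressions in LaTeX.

S(n) = - 4 n^{4} - 18 n^{3} - 28 n^{2} - 17 n + 67

The ratio is (16*k**3 + 78*k**2 + 126*k + 67)/(16*k**3 + 30*k**2 + 18*k + 3).
A = 1, B = 1, C = k**3 + 15*k**2/8 + 9*k/8 + 3/16.
Set up (1)·f(k+1) − (1)·f(k) − (k**3 + 15*k**2/8 + 9*k/8 + 3/16) = 0.
From deg A=0, deg B=0, deg C=3: d=4.
A polynomial solution: f(k) = k*(2*k + 1)*(2*k**2 - 1)/16.
Certificate R = B(k−1)f/C = k*(2*k + 1)*(2*k**2 - 1)/(16*k**3 + 30*k**2 + 18*k + 3) gives s_k = k*(-4*k**3 - 2*k**2 + 2*k + 1).
Check: Δs_k = -16*k**3 - 30*k**2 - 18*k - 3. ✓
s_(n+1) = -4*n**4 - 18*n**3 - 28*n**2 - 17*n - 3 and s_(2) = -70, so S(n) = -4*n**4 - 18*n**3 - 28*n**2 - 17*n + 67.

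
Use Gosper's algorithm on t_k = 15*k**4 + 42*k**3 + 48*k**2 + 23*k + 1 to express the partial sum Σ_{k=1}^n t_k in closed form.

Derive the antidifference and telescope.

t_(k+1)/t_k = (15*k**4 + 102*k**3 + 264*k**2 + 305*k + 129)/(15*k**4 + 42*k**3 + 48*k**2 + 23*k + 1).
Normal form (A,B,C) = (1, 1, k**4 + 14*k**3/5 + 16*k**2/5 + 23*k/15 + 1/15).
f must satisfy (1)·f(k+1) − (1)·f(k) = k**4 + 14*k**3/5 + 16*k**2/5 + 23*k/15 + 1/15.
From deg A=0, deg B=0, deg C=4: d=5.
Solve for f: f(k) = k*(3*k**4 + 3*k**3 - 2*k - 3)/15 (degree 5 ≤ 5).
Then R = B(k−1)f/C = k*(3*k**4 + 3*k**3 - 2*k - 3)/(15*k**4 + 42*k**3 + 48*k**2 + 23*k + 1), so s_k = R(k)·t_k = k*(3*k**4 + 3*k**3 - 2*k - 3).
Verify: 15*k**4 + 42*k**3 + 48*k**2 + 23*k + 1 matches t_k.
Telescope: S(n) = s_(n+1) − s_(1) = 3*n**5 + 18*n**4 + 42*n**3 + 46*n**2 + 20*n + 1 − (1) = n*(3*n**4 + 18*n**3 + 42*n**2 + 46*n + 20).

S(n) = n*(3*n**4 + 18*n**3 + 42*n**2 + 46*n + 20)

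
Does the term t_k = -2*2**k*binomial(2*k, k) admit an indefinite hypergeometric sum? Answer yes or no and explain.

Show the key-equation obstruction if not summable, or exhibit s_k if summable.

No; the degree bound rules out any f.

The ratio is 4*(2*k + 1)/(k + 1).
Gosper form: A/B · C(k+1)/C(k) with A=8*k + 4, B=k + 1, C=1.
Set up (8*k + 4)·f(k+1) − (k)·f(k) − (1) = 0.
From deg A=1, deg B=1, deg C=0: d=-1.
Bound -1 < 0, so the key equation has no polynomial solution.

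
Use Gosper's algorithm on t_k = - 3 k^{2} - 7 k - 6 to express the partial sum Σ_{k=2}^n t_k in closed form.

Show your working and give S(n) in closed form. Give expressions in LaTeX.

Ratio r(k) = (3*k**2 + 13*k + 16)/(3*k**2 + 7*k + 6).
So A=1 and B=1, with C=k**2 + 7*k/3 + 2.
Set up (1)·f(k+1) − (1)·f(k) − (k**2 + 7*k/3 + 2) = 0.
Degrees (0,0,2) ⇒ d ≤ 3.
Match coefficients ⇒ f(k) = k*(k**2 + 2*k + 3)/3.
So s_k = (B(k−1)f/C)·t_k = (k*(k**2 + 2*k + 3)/(3*k**2 + 7*k + 6))·t_k = k*(-k**2 - 2*k - 3).
s_(k+1) − s_k = -3*k**2 - 7*k - 6 = t_k.
Telescope: S(n) = s_(n+1) − s_(2) = -n**3 - 5*n**2 - 10*n - 6 − (-22) = -n**3 - 5*n**2 - 10*n + 16.

S(n) = - n^{3} - 5 n^{2} - 10 n + 16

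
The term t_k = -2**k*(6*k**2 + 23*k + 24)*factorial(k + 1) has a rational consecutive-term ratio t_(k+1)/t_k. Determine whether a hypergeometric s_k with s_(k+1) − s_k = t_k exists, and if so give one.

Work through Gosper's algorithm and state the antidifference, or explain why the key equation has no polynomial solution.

s_k = -2**k*(3*k + 4)*factorial(k + 1)

r(k) = 2*(6*k**3 + 47*k**2 + 123*k + 106)/(6*k**2 + 23*k + 24) after simplifying.
Normal form (A,B,C) = (2*k + 4, 1, k**2 + 23*k/6 + 4).
Key eq: (2*k + 4)·f(k+1) = (1)·f(k) + (k**2 + 23*k/6 + 4).
Degrees (1,0,2) ⇒ d ≤ 1.
Coefficient equations give f(k) = (3*k + 4)/6.
Get s_k = R·t_k = -2**k*(3*k + 4)*factorial(k + 1) with R(k) = B(k−1)f(k)/C(k) = (3*k + 4)/(6*k**2 + 23*k + 24).
Δs = -2**k*(6*k**2 + 23*k + 24)*factorial(k + 1), as required.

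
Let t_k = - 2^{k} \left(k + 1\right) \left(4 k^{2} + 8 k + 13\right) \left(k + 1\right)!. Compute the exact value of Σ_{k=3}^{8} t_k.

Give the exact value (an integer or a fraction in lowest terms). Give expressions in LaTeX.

Σ = -289839510144

t_(k+1)/t_k = (k + 2)**2*(16*k + 8*(k + 1)**2 + 42)/((k + 1)*(4*k**2 + 8*k + 13)).
Take A(k)=2*k + 4, B(k)=1, C(k)=k**3 + 3*k**2 + 21*k/4 + 13/4.
Key eq: (2*k + 4)·f(k+1) = (1)·f(k) + (k**3 + 3*k**2 + 21*k/4 + 13/4).
Degrees (1,0,3) ⇒ d ≤ 2.
Solving with deg f ≤ 2: f(k) = (2*k**2 - k + 3)/4.
R(k) = B(k−1)·f(k)/C(k) = (2*k**2 - k + 3)/((k + 1)*(4*k**2 + 8*k + 13)); s_k = R·t_k = -2**k*(2*k**2 - k + 3)*factorial(k + 1).
s_(k+1) − s_k = -2**k*(k + 1)*(4*k**2 + 8*k + 13)*factorial(k + 1) = t_k.
Telescoping: Σ = s_(9) − s_(3) = -289839513600 − (-3456) = -289839510144.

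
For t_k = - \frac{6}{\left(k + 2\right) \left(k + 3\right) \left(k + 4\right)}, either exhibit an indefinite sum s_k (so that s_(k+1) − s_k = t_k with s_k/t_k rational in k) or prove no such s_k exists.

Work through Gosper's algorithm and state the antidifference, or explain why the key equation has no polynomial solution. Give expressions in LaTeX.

s_k = \frac{k \left(- k - 5\right)}{2 \left(k + 2\right) \left(k + 3\right)}

Compute t_(k+1)/t_k: get (k + 2)/(k + 5).
Normal form (A,B,C) = (k + 2, k + 5, 1).
Need (k + 2)·f(k+1) − (k + 4)·f(k) = 1.
deg f ≤ 2 (via 1,1,0).
Solving with deg f ≤ 2: f(k) = k*(k + 5)/12.
So s_k = (B(k−1)f/C)·t_k = (k*(k + 4)*(k + 5)/12)·t_k = k*(-k - 5)/(2*(k + 2)*(k + 3)).
Check: Δs_k = -6/(k**3 + 9*k**2 + 26*k + 24). ✓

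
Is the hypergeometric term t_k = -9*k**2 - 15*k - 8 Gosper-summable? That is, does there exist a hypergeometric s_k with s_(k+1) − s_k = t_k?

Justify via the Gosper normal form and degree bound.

t_(k+1)/t_k = (9*k**2 + 33*k + 32)/(9*k**2 + 15*k + 8).
Factor: A=1; B=1; C=k**2 + 5*k/3 + 8/9.
Key eq: (1)·f(k+1) = (1)·f(k) + (k**2 + 5*k/3 + 8/9).
Bound: deg f ≤ 3.
Match coefficients ⇒ f(k) = k*(3*k**2 + 3*k + 2)/9.
Certificate R = B(k−1)f/C = k*(3*k**2 + 3*k + 2)/(9*k**2 + 15*k + 8) gives s_k = k*(-3*k**2 - 3*k - 2).
Δs = -9*k**2 - 15*k - 8, as required.

Yes. s_k = k*(-3*k**2 - 3*k - 2).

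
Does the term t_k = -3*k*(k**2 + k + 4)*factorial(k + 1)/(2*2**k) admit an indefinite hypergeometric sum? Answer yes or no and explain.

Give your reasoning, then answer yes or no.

Yes. s_k = -3*k*(k - 1)*factorial(k + 1)/2**k.

r(k) = (k + 1)*(k + 2)*(k + (k + 1)**2 + 5)/(2*k*(k**2 + k + 4)) after simplifying.
Normal form (A,B,C) = (k/2 + 1, 1, k**3 + k**2 + 4*k).
Set up (k/2 + 1)·f(k+1) − (1)·f(k) − (k**3 + k**2 + 4*k) = 0.
deg f ≤ 2 (via 1,0,3).
A polynomial solution: f(k) = 2*k*(k - 1).
So s_k = (B(k−1)f/C)·t_k = (2*(k - 1)/(k**2 + k + 4))·t_k = -3*k*(k - 1)*factorial(k + 1)/2**k.
s_(k+1) − s_k = -3*k*(k**2 + k + 4)*factorial(k + 1)/(2*2**k) = t_k.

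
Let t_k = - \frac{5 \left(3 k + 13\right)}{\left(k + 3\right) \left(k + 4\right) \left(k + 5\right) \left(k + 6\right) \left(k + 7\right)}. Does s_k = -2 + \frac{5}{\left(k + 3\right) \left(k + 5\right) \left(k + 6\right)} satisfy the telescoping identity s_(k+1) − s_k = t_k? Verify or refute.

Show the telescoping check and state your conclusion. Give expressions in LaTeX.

s_(k+1) = -2 + 5/((k + 4)*(k + 6)*(k + 7))
s_(k+1) − s_k = 5*(-3*k - 13)/(k**5 + 25*k**4 + 245*k**3 + 1175*k**2 + 2754*k + 2520)
(s_(k+1) − s_k) − t_k = 0

valid (s_(k+1) − s_k reduces to t_k)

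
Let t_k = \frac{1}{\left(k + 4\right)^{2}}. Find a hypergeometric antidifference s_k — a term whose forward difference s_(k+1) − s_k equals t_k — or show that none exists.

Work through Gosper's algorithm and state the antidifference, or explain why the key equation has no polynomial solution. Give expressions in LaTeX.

The ratio is (k + 4)**2/(k + 5)**2.
Normal form (A,B,C) = (k**2 + 8*k + 16, k**2 + 10*k + 25, 1).
f must satisfy (k**2 + 8*k + 16)·f(k+1) − (k**2 + 8*k + 16)·f(k) = 1.
d = 0 from the (2,2,0) case.
Generic f = c0 gives residual -1; -1 = 0 cannot hold, so t_k is not Gosper-summable.

not Gosper-summable; s_k does not exist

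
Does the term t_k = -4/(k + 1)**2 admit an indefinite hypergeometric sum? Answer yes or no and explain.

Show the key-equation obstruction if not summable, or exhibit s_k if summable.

Step 1: r(k) = (k + 1)**2/(k + 2)**2.
Factor: A=k**2 + 2*k + 1; B=k**2 + 4*k + 4; C=1.
f must satisfy (k**2 + 2*k + 1)·f(k+1) − (k**2 + 2*k + 1)·f(k) = 1.
From deg A=2, deg B=2, deg C=0: d=0.
Put f(k) = c0: A·f(k+1) − B(k−1)·f(k) − C = -1; need -1 = 0 — inconsistent ⇒ no f, not summable.

No. Not Gosper-summable.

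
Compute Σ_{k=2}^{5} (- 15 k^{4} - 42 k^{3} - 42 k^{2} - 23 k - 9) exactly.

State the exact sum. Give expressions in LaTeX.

Σ = -26704

The ratio is (15*k**4 + 102*k**3 + 258*k**2 + 293*k + 131)/(15*k**4 + 42*k**3 + 42*k**2 + 23*k + 9).
Normal form (A,B,C) = (1, 1, k**4 + 14*k**3/5 + 14*k**2/5 + 23*k/15 + 3/5).
Solve (1)·f(k+1) − (1)·f(k) = k**4 + 14*k**3/5 + 14*k**2/5 + 23*k/15 + 3/5.
deg f ≤ 5 (via 0,0,4).
Match coefficients ⇒ f(k) = k*(3*k**4 + 3*k**3 - 2*k**2 + k + 4)/15.
So s_k = (B(k−1)f/C)·t_k = (k*(3*k**4 + 3*k**3 - 2*k**2 + k + 4)/(15*k**4 + 42*k**3 + 42*k**2 + 23*k + 9))·t_k = k*(-3*k**4 - 3*k**3 + 2*k**2 - k - 4).
Δs = -15*k**4 - 42*k**3 - 42*k**2 - 23*k - 9, as required.
Evaluate s at k=6 and k=2: -26844 and -140; difference -26704.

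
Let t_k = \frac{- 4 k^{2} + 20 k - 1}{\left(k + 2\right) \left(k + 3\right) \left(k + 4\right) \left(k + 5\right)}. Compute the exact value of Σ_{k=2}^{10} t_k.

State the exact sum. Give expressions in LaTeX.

Compute t_(k+1)/t_k: get -(k + 2)*(20*k - 4*(k + 1)**2 + 19)/((k + 6)*(4*k**2 - 20*k + 1)).
A = k + 2, B = k + 6, C = k**2 - 5*k + 1/4.
Solve (k + 2)·f(k+1) − (k + 5)·f(k) = k**2 - 5*k + 1/4.
From deg A=1, deg B=1, deg C=2: d=3.
Solve for f: f(k) = k*(k**2 - 23*k + 26)/32 (degree 3 ≤ 3).
R(k) = B(k−1)·f(k)/C(k) = k*(k + 5)*(k**2 - 23*k + 26)/(8*(4*k**2 - 20*k + 1)); s_k = R·t_k = k*(-k**2 + 23*k - 26)/(8*(k + 2)*(k + 3)*(k + 4)).
Check: Δs_k = (-4*k**2 + 20*k - 1)/(k**4 + 14*k**3 + 71*k**2 + 154*k + 120). ✓
Sum = s_(11) − s_(2); s_(11) = 583/10920, s_(2) = 1/30 ⇒ 73/3640.

Σ = 73/3640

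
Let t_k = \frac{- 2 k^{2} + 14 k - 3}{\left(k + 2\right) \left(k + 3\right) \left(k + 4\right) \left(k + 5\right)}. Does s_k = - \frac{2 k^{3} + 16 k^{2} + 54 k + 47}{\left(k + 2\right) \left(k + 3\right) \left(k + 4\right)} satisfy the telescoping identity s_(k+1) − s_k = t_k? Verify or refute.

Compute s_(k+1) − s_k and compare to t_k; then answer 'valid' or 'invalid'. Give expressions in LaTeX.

Valid — Δs_k = t_k.

s_(k+1) = (-54*k - 2*(k + 1)**3 - 16*(k + 1)**2 - 101)/((k + 3)*(k + 4)*(k + 5))
s_(k+1) − s_k = (-2*k**2 + 14*k - 3)/(k**4 + 14*k**3 + 71*k**2 + 154*k + 120)
(s_(k+1) − s_k) − t_k = 0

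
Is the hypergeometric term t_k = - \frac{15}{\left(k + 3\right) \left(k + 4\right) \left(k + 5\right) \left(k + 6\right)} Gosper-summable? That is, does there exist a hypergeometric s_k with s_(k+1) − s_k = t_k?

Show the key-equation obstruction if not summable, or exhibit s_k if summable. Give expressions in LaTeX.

Yes. s_k = \frac{k \left(- k^{2} - 12 k - 47\right)}{12 \left(k + 3\right) \left(k + 4\right) \left(k + 5\right)}.

Compute t_(k+1)/t_k: get (k + 3)/(k + 7).
Gosper form: A/B · C(k+1)/C(k) with A=k + 3, B=k + 7, C=1.
f must satisfy (k + 3)·f(k+1) − (k + 6)·f(k) = 1.
d = 3 from the (1,1,0) case.
Match coefficients ⇒ f(k) = k*(k**2 + 12*k + 47)/180.
Then R = B(k−1)f/C = k*(k + 6)*(k**2 + 12*k + 47)/180, so s_k = R(k)·t_k = k*(-k**2 - 12*k - 47)/(12*(k + 3)*(k + 4)*(k + 5)).
Check: Δs_k = -15/(k**4 + 18*k**3 + 119*k**2 + 342*k + 360). ✓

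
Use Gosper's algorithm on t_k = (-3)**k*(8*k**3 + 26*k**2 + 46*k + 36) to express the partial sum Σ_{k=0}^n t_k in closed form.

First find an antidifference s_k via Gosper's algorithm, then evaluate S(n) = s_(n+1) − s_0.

t_(k+1)/t_k = 3*(-4*k**3 - 25*k**2 - 61*k - 58)/(4*k**3 + 13*k**2 + 23*k + 18).
So A=-3 and B=1, with C=k**3 + 13*k**2/4 + 23*k/4 + 9/2.
Solve (-3)·f(k+1) − (1)·f(k) = k**3 + 13*k**2/4 + 23*k/4 + 9/2.
Degrees (0,0,3) ⇒ d ≤ 3.
Match coefficients ⇒ f(k) = -(2*k**3 + 2*k**2 + 4*k + 3)/8.
Get s_k = R·t_k = (-3)**k*(-2*k**3 - 2*k**2 - 4*k - 3) with R(k) = B(k−1)f(k)/C(k) = -(2*k**3 + 2*k**2 + 4*k + 3)/(2*(4*k**3 + 13*k**2 + 23*k + 18)).
s_(k+1) − s_k = (-3)**k*(8*k**3 + 26*k**2 + 46*k + 36) = t_k.
Σ_(k=0)^n t_k = s_(n+1) − s_(0) = (3*(-3)**n*(2*n**3 + 8*n**2 + 14*n + 11)) − (-3), i.e. 6*(-3)**n*n**3 + 24*(-3)**n*n**2 + 42*(-3)**n*n + 33*(-3)**n + 3.

S(n) = 6*(-3)**n*n**3 + 24*(-3)**n*n**2 + 42*(-3)**n*n + 33*(-3)**n + 3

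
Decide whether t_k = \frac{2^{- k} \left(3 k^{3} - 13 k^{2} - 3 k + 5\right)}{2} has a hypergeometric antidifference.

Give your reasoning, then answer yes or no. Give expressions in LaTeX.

Yes. s_k = 2^{- k} \left(- 3 k^{3} + 4 k^{2} + 2 k - 2\right).

Step 1: r(k) = (3*k**3 - 4*k**2 - 20*k - 8)/(2*(3*k**3 - 13*k**2 - 3*k + 5)).
Normal form (A,B,C) = (1/2, 1, k**3 - 13*k**2/3 - k + 5/3).
f must satisfy (1/2)·f(k+1) − (1)·f(k) = k**3 - 13*k**2/3 - k + 5/3.
Degrees (0,0,3) ⇒ d ≤ 3.
Solve for f: f(k) = -2*(3*k**3 - 4*k**2 - 2*k + 2)/3 (degree 3 ≤ 3).
Certificate R = B(k−1)f/C = -2*(3*k**3 - 4*k**2 - 2*k + 2)/(3*k**3 - 13*k**2 - 3*k + 5) gives s_k = (-3*k**3 + 4*k**2 + 2*k - 2)/2**k.
Check: Δs_k = (3*k**3 - 13*k**2 - 3*k + 5)/(2*2**k). ✓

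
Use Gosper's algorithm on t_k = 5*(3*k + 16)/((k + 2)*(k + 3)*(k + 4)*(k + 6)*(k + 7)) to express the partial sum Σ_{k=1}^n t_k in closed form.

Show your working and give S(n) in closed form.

The ratio is (k + 2)*(k + 6)*(3*k + 19)/((k + 5)*(k + 8)*(3*k + 16)).
Take A(k)=k + 2, B(k)=k + 8, C(k)=k**2 + 31*k/3 + 80/3.
Set up (k + 2)·f(k+1) − (k + 7)·f(k) − (k**2 + 31*k/3 + 80/3) = 0.
Bound: deg f ≤ 5.
A polynomial solution: f(k) = k*(k + 4)*(k + 5)*(k**2 + 11*k + 36)/108.
Certificate R = B(k−1)f/C = k*(k + 4)*(k + 7)*(k**2 + 11*k + 36)/(36*(3*k + 16)) gives s_k = 5*k*(k**2 + 11*k + 36)/(36*(k**3 + 11*k**2 + 36*k + 36)).
Check: Δs_k = 5*(3*k + 16)/(k**5 + 22*k**4 + 185*k**3 + 740*k**2 + 1404*k + 1008). ✓
Evaluate: s_(n+1) = 5*(n**3 + 14*n**2 + 61*n + 48)/(36*(n**3 + 14*n**2 + 61*n + 84)); subtract s_(1) = 5/63 ⇒ S(n) = 5*n*(n**2 + 14*n + 61)/(84*(n**3 + 14*n**2 + 61*n + 84)).

S(n) = 5*n*(n**2 + 14*n + 61)/(84*(n**3 + 14*n**2 + 61*n + 84))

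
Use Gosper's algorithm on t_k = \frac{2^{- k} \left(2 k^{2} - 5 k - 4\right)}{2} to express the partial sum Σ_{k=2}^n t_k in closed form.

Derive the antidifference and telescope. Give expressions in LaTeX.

S(n) = 2^{- n - 2} \left(3 \cdot 2^{n} - 4 n^{2} - 6 n + 4\right)

r(k) = (2*k**2 - k - 7)/(2*(2*k**2 - 5*k - 4)) after simplifying.
Take A(k)=1/2, B(k)=1, C(k)=k**2 - 5*k/2 - 2.
Solve (1/2)·f(k+1) − (1)·f(k) = k**2 - 5*k/2 - 2.
Bound: deg f ≤ 2.
Coefficient equations give f(k) = -(k + 1)*(2*k - 3).
Then R = B(k−1)f/C = -2*(k + 1)*(2*k - 3)/(2*k**2 - 5*k - 4), so s_k = R(k)·t_k = (-2*k**2 + k + 3)/2**k.
Check: Δs_k = (2*k**2 - 5*k - 4)/(2*2**k). ✓
Evaluate: s_(n+1) = 2**(-n - 1)*(-2*n**2 - 3*n + 2); subtract s_(2) = -3/4 ⇒ S(n) = 2**(-n - 2)*(3*2**n - 4*n**2 - 6*n + 4).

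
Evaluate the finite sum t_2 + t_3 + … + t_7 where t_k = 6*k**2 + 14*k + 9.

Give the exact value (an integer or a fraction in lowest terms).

Σ = 1266

Step 1: r(k) = (6*k**2 + 26*k + 29)/(6*k**2 + 14*k + 9).
Gosper form: A/B · C(k+1)/C(k) with A=1, B=1, C=k**2 + 7*k/3 + 3/2.
Set up (1)·f(k+1) − (1)·f(k) − (k**2 + 7*k/3 + 3/2) = 0.
Bound: deg f ≤ 3.
Solve for f: f(k) = k*(2*k**2 + 4*k + 3)/6 (degree 3 ≤ 3).
So s_k = (B(k−1)f/C)·t_k = (k*(2*k**2 + 4*k + 3)/(6*k**2 + 14*k + 9))·t_k = k*(2*k**2 + 4*k + 3).
s_(k+1) − s_k = 6*k**2 + 14*k + 9 = t_k.
Telescoping: Σ = s_(8) − s_(2) = 1304 − (38) = 1266.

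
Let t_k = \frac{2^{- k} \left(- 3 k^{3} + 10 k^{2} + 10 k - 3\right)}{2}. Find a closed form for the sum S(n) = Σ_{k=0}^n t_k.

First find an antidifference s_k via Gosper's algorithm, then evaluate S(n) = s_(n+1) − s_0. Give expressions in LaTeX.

t_(k+1)/t_k = (3*k**3 - k**2 - 21*k - 14)/(2*(3*k**3 - 10*k**2 - 10*k + 3)).
Factor: A=1/2; B=1; C=k**3 - 10*k**2/3 - 10*k/3 + 1.
Set up (1/2)·f(k+1) − (1)·f(k) − (k**3 - 10*k**2/3 - 10*k/3 + 1) = 0.
d = 3 from the (0,0,3) case.
Solve for f: f(k) = -2*(3*k**3 - k**2 - 3*k + 2)/3 (degree 3 ≤ 3).
Get s_k = R·t_k = (3*k**3 - k**2 - 3*k + 2)/2**k with R(k) = B(k−1)f(k)/C(k) = -2*(3*k**3 - k**2 - 3*k + 2)/((k + 1)*(3*k**2 - 13*k + 3)).
s_(k+1) − s_k = (-3*k**3 + 10*k**2 + 10*k - 3)/(2*2**k) = t_k.
Σ_(k=0)^n t_k = s_(n+1) − s_(0) = (2**(-n - 1)*(3*n**3 + 8*n**2 + 4*n + 1)) − (2), i.e. 2**(-n - 1)*(-2**(n + 2) + 3*n**3 + 8*n**2 + 4*n + 1).

S(n) = 2^{- n - 1} \left(- 2^{n + 2} + 3 n^{3} + 8 n^{2} + 4 n + 1\right)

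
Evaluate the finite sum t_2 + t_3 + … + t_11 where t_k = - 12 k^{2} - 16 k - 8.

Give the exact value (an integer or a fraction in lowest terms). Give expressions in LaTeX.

t_(k+1)/t_k = (3*k**2 + 10*k + 9)/(3*k**2 + 4*k + 2).
Normal form (A,B,C) = (1, 1, k**2 + 4*k/3 + 2/3).
Key eq: (1)·f(k+1) = (1)·f(k) + (k**2 + 4*k/3 + 2/3).
Bound: deg f ≤ 3.
A polynomial solution: f(k) = k*(2*k**2 + k + 1)/6.
Get s_k = R·t_k = 2*k*(-2*k**2 - k - 1) with R(k) = B(k−1)f(k)/C(k) = k*(2*k**2 + k + 1)/(2*(3*k**2 + 4*k + 2)).
s_(k+1) − s_k = -12*k**2 - 16*k - 8 = t_k.
Telescoping: Σ = s_(12) − s_(2) = -7224 − (-44) = -7180.

Σ = -7180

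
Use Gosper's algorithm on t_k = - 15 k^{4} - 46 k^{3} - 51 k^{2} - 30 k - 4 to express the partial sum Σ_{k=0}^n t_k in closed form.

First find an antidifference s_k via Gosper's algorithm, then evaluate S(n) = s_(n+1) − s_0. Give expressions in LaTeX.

r(k) = (15*k**4 + 106*k**3 + 279*k**2 + 330*k + 146)/(15*k**4 + 46*k**3 + 51*k**2 + 30*k + 4) after simplifying.
So A=1 and B=1, with C=k**4 + 46*k**3/15 + 17*k**2/5 + 2*k + 4/15.
Set up (1)·f(k+1) − (1)·f(k) − (k**4 + 46*k**3/15 + 17*k**2/5 + 2*k + 4/15) = 0.
Bound: deg f ≤ 5.
Match coefficients ⇒ f(k) = k*(3*k**4 + 4*k**3 - k**2 + k - 3)/15.
Certificate R = B(k−1)f/C = k*(3*k**4 + 4*k**3 - k**2 + k - 3)/(15*k**4 + 46*k**3 + 51*k**2 + 30*k + 4) gives s_k = k*(-3*k**4 - 4*k**3 + k**2 - k + 3).
s_(k+1) − s_k = -15*k**4 - 46*k**3 - 51*k**2 - 30*k - 4 = t_k.
Evaluate: s_(n+1) = -3*n**5 - 19*n**4 - 45*n**3 - 52*n**2 - 27*n - 4; subtract s_(0) = 0 ⇒ S(n) = -3*n**5 - 19*n**4 - 45*n**3 - 52*n**2 - 27*n - 4.

S(n) = - 3 n^{5} - 19 n^{4} - 45 n^{3} - 52 n^{2} - 27 n - 4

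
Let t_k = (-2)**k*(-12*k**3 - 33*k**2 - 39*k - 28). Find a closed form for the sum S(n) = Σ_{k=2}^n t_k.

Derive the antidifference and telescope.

t_(k+1)/t_k = 2*(-12*k**3 - 69*k**2 - 141*k - 112)/(12*k**3 + 33*k**2 + 39*k + 28).
Normal form (A,B,C) = (-2, 1, k**3 + 11*k**2/4 + 13*k/4 + 7/3).
Set up (-2)·f(k+1) − (1)·f(k) − (k**3 + 11*k**2/4 + 13*k/4 + 7/3) = 0.
From deg A=0, deg B=0, deg C=3: d=3.
Solving with deg f ≤ 3: f(k) = -(4*k**3 + 3*k**2 + k + 4)/12.
R(k) = B(k−1)·f(k)/C(k) = -(4*k**3 + 3*k**2 + k + 4)/(12*k**3 + 33*k**2 + 39*k + 28); s_k = R·t_k = (-2)**k*(4*k**3 + 3*k**2 + k + 4).
Δs = (-2)**k*(-12*k**3 - 33*k**2 - 39*k - 28), as required.
Σ_(k=2)^n t_k = s_(n+1) − s_(2) = ((-2)**(n + 1)*(4*n**3 + 15*n**2 + 19*n + 12)) − (200), i.e. -8*(-2)**n*n**3 - 30*(-2)**n*n**2 - 38*(-2)**n*n - 24*(-2)**n - 200.

S(n) = -8*(-2)**n*n**3 - 30*(-2)**n*n**2 - 38*(-2)**n*n - 24*(-2)**n - 200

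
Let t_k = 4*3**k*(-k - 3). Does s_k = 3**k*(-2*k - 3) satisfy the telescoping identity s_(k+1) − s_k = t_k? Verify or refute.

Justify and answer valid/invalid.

Valid: the claim telescopes to t_k.

s_(k+1) = 3**(k + 1)*(-2*k - 5)
s_(k+1) − s_k = 4*3**k*(-k - 3)
(s_(k+1) − s_k) − t_k = 0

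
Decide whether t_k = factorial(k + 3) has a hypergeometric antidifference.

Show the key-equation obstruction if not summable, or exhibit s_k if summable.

The ratio is k + 4.
Take A(k)=k + 4, B(k)=1, C(k)=1.
Need (k + 4)·f(k+1) − (1)·f(k) = 1.
Bound: deg f ≤ -1.
Bound -1 < 0, so the key equation has no polynomial solution.

No — key equation has no polynomial f.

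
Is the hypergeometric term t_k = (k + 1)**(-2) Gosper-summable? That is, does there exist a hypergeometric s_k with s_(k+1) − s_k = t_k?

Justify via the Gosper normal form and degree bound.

No — the linear system for f has no solution.

Step 1: r(k) = (k + 1)**2/(k + 2)**2.
Normal form (A,B,C) = (k**2 + 2*k + 1, k**2 + 4*k + 4, 1).
f must satisfy (k**2 + 2*k + 1)·f(k+1) − (k**2 + 2*k + 1)·f(k) = 1.
Degrees (2,2,0) ⇒ d ≤ 0.
Put f(k) = c0: A·f(k+1) − B(k−1)·f(k) − C = -1; need -1 = 0 — inconsistent ⇒ no f, not summable.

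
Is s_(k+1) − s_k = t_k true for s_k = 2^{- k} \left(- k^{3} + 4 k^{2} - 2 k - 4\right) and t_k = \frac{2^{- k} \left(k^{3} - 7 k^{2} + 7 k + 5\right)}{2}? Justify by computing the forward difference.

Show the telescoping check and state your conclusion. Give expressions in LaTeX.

Valid — Δs_k = t_k.

s_(k+1) = (-k**3 + k**2 + 3*k - 3)/(2*2**k)
s_(k+1) − s_k = (k**3 - 7*k**2 + 7*k + 5)/(2*2**k)
(s_(k+1) − s_k) − t_k = 0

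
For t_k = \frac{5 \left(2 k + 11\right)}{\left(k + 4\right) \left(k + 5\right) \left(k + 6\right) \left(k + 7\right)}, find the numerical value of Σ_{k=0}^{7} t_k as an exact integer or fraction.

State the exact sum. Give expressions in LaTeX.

Σ = 5/28

The ratio is (k + 4)*(2*k + 13)/((k + 8)*(2*k + 11)).
So A=k + 4 and B=k + 8, with C=k + 11/2.
Solve (k + 4)·f(k+1) − (k + 7)·f(k) = k + 11/2.
d = 3 from the (1,1,1) case.
Coefficient equations give f(k) = k*(k + 5)*(k + 10)/48.
Certificate R = B(k−1)f/C = k*(k + 5)*(k + 7)*(k + 10)/(24*(2*k + 11)) gives s_k = 5*k*(k + 10)/(24*(k**2 + 10*k + 24)).
Δs = 5*(2*k + 11)/(k**4 + 22*k**3 + 179*k**2 + 638*k + 840), as required.
Sum = s_(8) − s_(0); s_(8) = 5/28, s_(0) = 0 ⇒ 5/28.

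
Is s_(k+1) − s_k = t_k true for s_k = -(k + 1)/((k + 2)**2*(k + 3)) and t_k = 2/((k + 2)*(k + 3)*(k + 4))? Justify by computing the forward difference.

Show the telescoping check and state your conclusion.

s_(k+1) = (-k - 2)/((k + 3)**2*(k + 4))
s_(k+1) − s_k = ((k + 1)*(k + 3)*(k + 4) - (k + 2)**3)/((k + 2)**2*(k + 3)**2*(k + 4))
(s_(k+1) − s_k) − t_k = (-3*k - 8)/(k**5 + 14*k**4 + 77*k**3 + 208*k**2 + 276*k + 144)

Invalid: residual (-3*k - 8)/(k**5 + 14*k**4 + 77*k**3 + 208*k**2 + 276*k + 144) ≠ 0.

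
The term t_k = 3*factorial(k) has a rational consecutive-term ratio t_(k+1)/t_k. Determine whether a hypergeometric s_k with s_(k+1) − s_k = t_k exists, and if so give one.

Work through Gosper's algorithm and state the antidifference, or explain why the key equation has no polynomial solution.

not Gosper-summable; s_k does not exist

Step 1: r(k) = k + 1.
So A=k + 1 and B=1, with C=1.
Set up (k + 1)·f(k+1) − (1)·f(k) − (1) = 0.
Bound: deg f ≤ -1.
deg f ≤ -1 is impossible — no certificate.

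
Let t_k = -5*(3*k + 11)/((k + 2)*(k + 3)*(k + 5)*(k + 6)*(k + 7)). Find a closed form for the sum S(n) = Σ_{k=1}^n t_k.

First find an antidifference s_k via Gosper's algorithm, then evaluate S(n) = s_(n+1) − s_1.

The ratio is (k + 2)*(k + 5)*(3*k + 14)/((k + 4)*(k + 8)*(3*k + 11)).
Normal form (A,B,C) = (k + 2, k + 8, k**2 + 23*k/3 + 44/3).
Key eq: (k + 2)·f(k+1) = (k + 7)·f(k) + (k**2 + 23*k/3 + 44/3).
deg f ≤ 5 (via 1,1,2).
Solve for f: f(k) = k*(k + 3)*(k + 4)*(k**2 + 13*k + 52)/180 (degree 5 ≤ 5).
Then R = B(k−1)f/C = k*(k + 3)*(k + 7)*(k**2 + 13*k + 52)/(60*(3*k + 11)), so s_k = R(k)·t_k = k*(-k**2 - 13*k - 52)/(12*(k**3 + 13*k**2 + 52*k + 60)).
Δs = 5*(-3*k - 11)/(k**5 + 23*k**4 + 203*k**3 + 853*k**2 + 1692*k + 1260), as required.
Σ_(k=1)^n t_k = s_(n+1) − s_(1) = ((-n**3 - 16*n**2 - 81*n - 66)/(12*(n**3 + 16*n**2 + 81*n + 126))) − (-11/252), i.e. 5*n*(-n**2 - 16*n - 81)/(126*(n**3 + 16*n**2 + 81*n + 126)).

S(n) = 5*n*(-n**2 - 16*n - 81)/(126*(n**3 + 16*n**2 + 81*n + 126))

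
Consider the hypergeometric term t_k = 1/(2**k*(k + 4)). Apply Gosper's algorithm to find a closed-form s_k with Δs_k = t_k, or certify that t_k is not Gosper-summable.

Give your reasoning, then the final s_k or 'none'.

t_(k+1)/t_k = (k + 4)/(2*(k + 5)).
A = k/2 + 2, B = k + 5, C = 1.
Set up (k/2 + 2)·f(k+1) − (k + 4)·f(k) − (1) = 0.
Bound: deg f ≤ -1.
deg f ≤ -1 is impossible — no certificate.

not Gosper-summable; s_k does not exist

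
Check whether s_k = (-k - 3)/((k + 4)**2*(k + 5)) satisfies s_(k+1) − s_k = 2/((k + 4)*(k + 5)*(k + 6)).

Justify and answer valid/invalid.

s_(k+1) = (-k - 4)/((k + 5)**2*(k + 6))
s_(k+1) − s_k = ((k + 3)*(k + 5)*(k + 6) - (k + 4)**3)/((k + 4)**2*(k + 5)**2*(k + 6))
(s_(k+1) − s_k) − t_k = (-3*k - 14)/(k**5 + 24*k**4 + 229*k**3 + 1086*k**2 + 2560*k + 2400)

Invalid: residual (-3*k - 14)/(k**5 + 24*k**4 + 229*k**3 + 1086*k**2 + 2560*k + 2400) ≠ 0.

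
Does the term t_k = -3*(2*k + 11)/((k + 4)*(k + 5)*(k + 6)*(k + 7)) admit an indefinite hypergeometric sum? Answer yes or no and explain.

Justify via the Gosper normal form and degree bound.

Compute t_(k+1)/t_k: get (k + 4)*(2*k + 13)/((k + 8)*(2*k + 11)).
Take A(k)=k + 4, B(k)=k + 8, C(k)=k + 11/2.
Need (k + 4)·f(k+1) − (k + 7)·f(k) = k + 11/2.
Bound: deg f ≤ 3.
Coefficient equations give f(k) = k*(k + 5)*(k + 10)/48.
Get s_k = R·t_k = k*(-k - 10)/(8*(k**2 + 10*k + 24)) with R(k) = B(k−1)f(k)/C(k) = k*(k + 5)*(k + 7)*(k + 10)/(24*(2*k + 11)).
Verify: 3*(-2*k - 11)/(k**4 + 22*k**3 + 179*k**2 + 638*k + 840) matches t_k.

Yes. s_k = k*(-k - 10)/(8*(k**2 + 10*k + 24)).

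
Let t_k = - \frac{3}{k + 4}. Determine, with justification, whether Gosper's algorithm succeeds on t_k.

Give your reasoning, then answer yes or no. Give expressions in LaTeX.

The ratio is (k + 4)/(k + 5).
Factor: A=k + 4; B=k + 5; C=1.
Need (k + 4)·f(k+1) − (k + 4)·f(k) = 1.
d = 0 from the (1,1,0) case.
Write f(k) = c0. Then LHS − RHS = -1, requiring -1 = 0: contradictory. No certificate.

No. Not Gosper-summable.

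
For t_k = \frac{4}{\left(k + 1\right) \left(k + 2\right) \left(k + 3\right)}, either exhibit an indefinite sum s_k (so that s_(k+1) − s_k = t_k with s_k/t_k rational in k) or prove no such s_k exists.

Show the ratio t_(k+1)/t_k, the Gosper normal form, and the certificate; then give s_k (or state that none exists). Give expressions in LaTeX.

Compute t_(k+1)/t_k: get (k + 1)/(k + 4).
A = k + 1, B = k + 4, C = 1.
Solve (k + 1)·f(k+1) − (k + 3)·f(k) = 1.
Bound: deg f ≤ 2.
Coefficient equations give f(k) = k*(k + 3)/4.
R(k) = B(k−1)·f(k)/C(k) = k*(k + 3)**2/4; s_k = R·t_k = k*(k + 3)/((k + 1)*(k + 2)).
s_(k+1) − s_k = 4/(k**3 + 6*k**2 + 11*k + 6) = t_k.

s_k = \frac{k \left(k + 3\right)}{\left(k + 1\right) \left(k + 2\right)}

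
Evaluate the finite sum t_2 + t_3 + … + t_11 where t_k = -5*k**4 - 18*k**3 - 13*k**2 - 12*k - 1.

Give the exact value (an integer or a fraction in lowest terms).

Compute t_(k+1)/t_k: get (5*k**4 + 38*k**3 + 97*k**2 + 112*k + 49)/(5*k**4 + 18*k**3 + 13*k**2 + 12*k + 1).
So A=1 and B=1, with C=k**4 + 18*k**3/5 + 13*k**2/5 + 12*k/5 + 1/5.
Need (1)·f(k+1) − (1)·f(k) = k**4 + 18*k**3/5 + 13*k**2/5 + 12*k/5 + 1/5.
From deg A=0, deg B=0, deg C=4: d=5.
Coefficient equations give f(k) = k*(k**4 + 2*k**3 - 3*k**2 + 4*k - 3)/5.
Certificate R = B(k−1)f/C = k*(k**4 + 2*k**3 - 3*k**2 + 4*k - 3)/(5*k**4 + 18*k**3 + 13*k**2 + 12*k + 1) gives s_k = k*(-k**4 - 2*k**3 + 3*k**2 - 4*k + 3).
Verify: -5*k**4 - 18*k**3 - 13*k**2 - 12*k - 1 matches t_k.
Evaluate s at k=12 and k=2: -285660 and -50; difference -285610.

Σ = -285610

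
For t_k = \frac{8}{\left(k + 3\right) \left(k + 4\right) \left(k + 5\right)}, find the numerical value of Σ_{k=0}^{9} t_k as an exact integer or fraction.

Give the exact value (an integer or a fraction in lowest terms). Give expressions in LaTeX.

Σ = 85/273

The ratio is (k + 3)/(k + 6).
Take A(k)=k + 3, B(k)=k + 6, C(k)=1.
f must satisfy (k + 3)·f(k+1) − (k + 5)·f(k) = 1.
Degrees (1,1,0) ⇒ d ≤ 2.
A polynomial solution: f(k) = k*(k + 7)/24.
Then R = B(k−1)f/C = k*(k + 5)*(k + 7)/24, so s_k = R(k)·t_k = k*(k + 7)/(3*(k + 3)*(k + 4)).
Verify: 8/(k**3 + 12*k**2 + 47*k + 60) matches t_k.
Evaluate s at k=10 and k=0: 85/273 and 0; difference 85/273.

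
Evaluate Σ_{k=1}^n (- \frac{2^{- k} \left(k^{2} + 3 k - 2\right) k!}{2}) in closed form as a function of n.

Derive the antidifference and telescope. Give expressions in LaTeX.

t_(k+1)/t_k = (k + 1)*(3*k + (k + 1)**2 + 1)/(2*(k**2 + 3*k - 2)).
Take A(k)=k/2 + 1/2, B(k)=1, C(k)=k**2 + 3*k - 2.
Set up (k/2 + 1/2)·f(k+1) − (1)·f(k) − (k**2 + 3*k - 2) = 0.
From deg A=1, deg B=0, deg C=2: d=1.
Solving with deg f ≤ 1: f(k) = 2*(k + 3).
Get s_k = R·t_k = -(k + 3)*factorial(k)/2**k with R(k) = B(k−1)f(k)/C(k) = 2*(k + 3)/(k**2 + 3*k - 2).
s_(k+1) − s_k = -(k**2 + 3*k - 2)*factorial(k)/(2*2**k) = t_k.
Σ_(k=1)^n t_k = s_(n+1) − s_(1) = (-2**(-n - 1)*(n + 4)*factorial(n + 1)) − (-2), i.e. 2**(-n - 1)*(2**(n + 2) - n**2*factorial(n) - 5*n*factorial(n) - 4*factorial(n)).

S(n) = 2^{- n - 1} \left(2^{n + 2} - n^{2} n! - 5 n n! - 4 n!\right)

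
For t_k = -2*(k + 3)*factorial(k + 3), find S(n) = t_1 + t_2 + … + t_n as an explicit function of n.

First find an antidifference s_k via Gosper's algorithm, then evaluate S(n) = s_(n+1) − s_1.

r(k) = (k + 4)**2/(k + 3) after simplifying.
Gosper form: A/B · C(k+1)/C(k) with A=k + 4, B=1, C=k + 3.
Need (k + 4)·f(k+1) − (1)·f(k) = k + 3.
From deg A=1, deg B=0, deg C=1: d=0.
Coefficient equations give f(k) = 1.
So s_k = (B(k−1)f/C)·t_k = (1/(k + 3))·t_k = -2*factorial(k + 3).
Δs = -2*(k + 3)*factorial(k + 3), as required.
s_(n+1) = -2*factorial(n + 4) and s_(1) = -48, so S(n) = 48 - 2*factorial(n + 4).

S(n) = 48 - 2*factorial(n + 4)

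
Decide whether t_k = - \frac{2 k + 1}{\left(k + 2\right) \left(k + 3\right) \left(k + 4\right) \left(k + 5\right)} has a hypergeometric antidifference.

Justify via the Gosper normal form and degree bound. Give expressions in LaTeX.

Ratio r(k) = (k + 2)*(2*k + 3)/((k + 6)*(2*k + 1)).
Factor: A=k + 2; B=k + 6; C=k + 1/2.
Solve (k + 2)·f(k+1) − (k + 5)·f(k) = k + 1/2.
deg f ≤ 3 (via 1,1,1).
Solve for f: f(k) = k*(k**2 + 9*k + 2)/48 (degree 3 ≤ 3).
Then R = B(k−1)f/C = k*(k + 5)*(k**2 + 9*k + 2)/(24*(2*k + 1)), so s_k = R(k)·t_k = k*(-k**2 - 9*k - 2)/(24*(k + 2)*(k + 3)*(k + 4)).
Verify: (-2*k - 1)/(k**4 + 14*k**3 + 71*k**2 + 154*k + 120) matches t_k.

Yes. s_k = \frac{k \left(- k^{2} - 9 k - 2\right)}{24 \left(k + 2\right) \left(k + 3\right) \left(k + 4\right)}.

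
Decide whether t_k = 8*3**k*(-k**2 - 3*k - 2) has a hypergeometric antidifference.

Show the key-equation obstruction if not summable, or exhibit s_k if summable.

Yes. s_k = 3**k*(-4*k**2 - 2).

Step 1: r(k) = 3*(k + 3)/(k + 1).
Factor: A=3; B=1; C=k**2 + 3*k + 2.
Solve (3)·f(k+1) − (1)·f(k) = k**2 + 3*k + 2.
d = 2 from the (0,0,2) case.
Coefficient equations give f(k) = (2*k**2 + 1)/4.
So s_k = (B(k−1)f/C)·t_k = ((2*k**2 + 1)/(4*(k + 1)*(k + 2)))·t_k = 3**k*(-4*k**2 - 2).
Δs = 8*3**k*(-k**2 - 3*k - 2), as required.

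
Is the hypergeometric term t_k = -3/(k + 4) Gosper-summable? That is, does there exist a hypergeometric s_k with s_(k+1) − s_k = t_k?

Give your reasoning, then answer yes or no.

No. Not Gosper-summable.

Ratio r(k) = (k + 4)/(k + 5).
Factor: A=k + 4; B=k + 5; C=1.
Solve (k + 4)·f(k+1) − (k + 4)·f(k) = 1.
From deg A=1, deg B=1, deg C=0: d=0.
Put f(k) = c0: A·f(k+1) − B(k−1)·f(k) − C = -1; need -1 = 0 — inconsistent ⇒ no f, not summable.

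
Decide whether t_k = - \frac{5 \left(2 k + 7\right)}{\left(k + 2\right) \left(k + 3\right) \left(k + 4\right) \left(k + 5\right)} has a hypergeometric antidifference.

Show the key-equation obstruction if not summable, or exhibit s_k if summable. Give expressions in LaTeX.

Yes. s_k = \frac{5 k \left(- k - 6\right)}{8 \left(k^{2} + 6 k + 8\right)}.

r(k) = (k + 2)*(2*k + 9)/((k + 6)*(2*k + 7)) after simplifying.
So A=k + 2 and B=k + 6, with C=k + 7/2.
f must satisfy (k + 2)·f(k+1) − (k + 5)·f(k) = k + 7/2.
From deg A=1, deg B=1, deg C=1: d=3.
Coefficient equations give f(k) = k*(k + 3)*(k + 6)/16.
Then R = B(k−1)f/C = k*(k + 3)*(k + 5)*(k + 6)/(8*(2*k + 7)), so s_k = R(k)·t_k = 5*k*(-k - 6)/(8*(k**2 + 6*k + 8)).
s_(k+1) − s_k = 5*(-2*k - 7)/(k**4 + 14*k**3 + 71*k**2 + 154*k + 120) = t_k.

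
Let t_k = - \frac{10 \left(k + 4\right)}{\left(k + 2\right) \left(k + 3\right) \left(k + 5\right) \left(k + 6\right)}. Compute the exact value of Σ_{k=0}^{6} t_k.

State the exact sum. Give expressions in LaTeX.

The ratio is (k + 2)*(k + 5)**2/((k + 4)**2*(k + 7)).
Gosper form: A/B · C(k+1)/C(k) with A=k + 2, B=k + 7, C=k**2 + 8*k + 16.
f must satisfy (k + 2)·f(k+1) − (k + 6)·f(k) = k**2 + 8*k + 16.
deg f ≤ 4 (via 1,1,2).
Coefficient equations give f(k) = k*(k + 3)*(k + 4)*(k + 7)/20.
Get s_k = R·t_k = k*(-k - 7)/(2*(k**2 + 7*k + 10)) with R(k) = B(k−1)f(k)/C(k) = k*(k + 3)*(k + 6)*(k + 7)/(20*(k + 4)).
Check: Δs_k = 10*(-k - 4)/(k**4 + 16*k**3 + 91*k**2 + 216*k + 180). ✓
Evaluate s at k=7 and k=0: -49/108 and 0; difference -49/108.

Σ = -49/108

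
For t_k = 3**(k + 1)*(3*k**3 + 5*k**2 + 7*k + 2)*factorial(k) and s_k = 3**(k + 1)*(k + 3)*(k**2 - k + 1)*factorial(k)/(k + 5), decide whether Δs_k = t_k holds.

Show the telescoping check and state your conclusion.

s_(k+1) = 3**(k + 2)*(k + 4)*(k**2 + k + 1)*factorial(k + 1)/(k + 6)
s_(k+1) − s_k = 3**(k + 1)*(3*k**5 + 32*k**4 + 112*k**3 + 167*k**2 + 156*k + 42)*factorial(k)/((k + 5)*(k + 6))
(s_(k+1) − s_k) − t_k = -6*3**k*(3*k**4 + 20*k**3 + 31*k**2 + 38*k + 9)*factorial(k)/((k + 5)*(k + 6))

Invalid: residual -6*3**k*(3*k**4 + 20*k**3 + 31*k**2 + 38*k + 9)*factorial(k)/((k + 5)*(k + 6)) ≠ 0.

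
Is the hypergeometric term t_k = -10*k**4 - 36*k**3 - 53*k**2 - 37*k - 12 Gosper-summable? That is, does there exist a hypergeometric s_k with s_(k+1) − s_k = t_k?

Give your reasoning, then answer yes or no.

Step 1: r(k) = (10*k**4 + 76*k**3 + 221*k**2 + 291*k + 148)/(10*k**4 + 36*k**3 + 53*k**2 + 37*k + 12).
Normal form (A,B,C) = (1, 1, k**4 + 18*k**3/5 + 53*k**2/10 + 37*k/10 + 6/5).
Need (1)·f(k+1) − (1)·f(k) = k**4 + 18*k**3/5 + 53*k**2/10 + 37*k/10 + 6/5.
d = 5 from the (0,0,4) case.
Match coefficients ⇒ f(k) = k*(2*k**4 + 4*k**3 + 3*k**2 + k + 2)/10.
R(k) = B(k−1)·f(k)/C(k) = k*(2*k**4 + 4*k**3 + 3*k**2 + k + 2)/(10*k**4 + 36*k**3 + 53*k**2 + 37*k + 12); s_k = R·t_k = k*(-2*k**4 - 4*k**3 - 3*k**2 - k - 2).
Check: Δs_k = -10*k**4 - 36*k**3 - 53*k**2 - 37*k - 12. ✓

Yes. s_k = k*(-2*k**4 - 4*k**3 - 3*k**2 - k - 2).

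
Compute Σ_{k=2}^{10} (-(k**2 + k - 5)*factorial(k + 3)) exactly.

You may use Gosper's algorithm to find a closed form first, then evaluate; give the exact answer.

Step 1: r(k) = (k + 4)*(k + (k + 1)**2 - 4)/(k**2 + k - 5).
Gosper form: A/B · C(k+1)/C(k) with A=k + 4, B=1, C=k**2 + k - 5.
Solve (k + 4)·f(k+1) − (1)·f(k) = k**2 + k - 5.
deg f ≤ 1 (via 1,0,2).
Solving with deg f ≤ 1: f(k) = k - 3.
Certificate R = B(k−1)f/C = (k - 3)/(k**2 + k - 5) gives s_k = -(k - 3)*factorial(k + 3).
s_(k+1) − s_k = -(k**2 + k - 5)*factorial(k + 3) = t_k.
Telescoping: Σ = s_(11) − s_(2) = -697426329600 − (120) = -697426329720.

Σ = -697426329720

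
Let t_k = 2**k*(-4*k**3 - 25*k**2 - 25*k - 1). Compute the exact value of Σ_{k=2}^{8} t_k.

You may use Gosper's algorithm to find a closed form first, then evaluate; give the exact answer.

Σ = -1518996

Step 1: r(k) = 2*(4*k**3 + 37*k**2 + 87*k + 55)/(4*k**3 + 25*k**2 + 25*k + 1).
Gosper form: A/B · C(k+1)/C(k) with A=2, B=1, C=k**3 + 25*k**2/4 + 25*k/4 + 1/4.
f must satisfy (2)·f(k+1) − (1)·f(k) = k**3 + 25*k**2/4 + 25*k/4 + 1/4.
deg f ≤ 3 (via 0,0,3).
Coefficient equations give f(k) = (4*k**3 + k**2 - 3*k - 3)/4.
R(k) = B(k−1)·f(k)/C(k) = (4*k**3 + k**2 - 3*k - 3)/(4*k**3 + 25*k**2 + 25*k + 1); s_k = R·t_k = 2**k*(-4*k**3 - k**2 + 3*k + 3).
s_(k+1) − s_k = 2**k*(-4*k**3 - 25*k**2 - 25*k - 1) = t_k.
Σ_(k=2)^(8) t_k = s_(9) − s_(2) = -1519104 − (-108) = -1518996.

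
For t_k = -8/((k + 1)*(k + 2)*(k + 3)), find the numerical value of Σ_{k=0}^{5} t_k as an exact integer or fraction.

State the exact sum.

The ratio is (k + 1)/(k + 4).
A = k + 1, B = k + 4, C = 1.
Solve (k + 1)·f(k+1) − (k + 3)·f(k) = 1.
Bound: deg f ≤ 2.
Match coefficients ⇒ f(k) = k*(k + 3)/4.
Then R = B(k−1)f/C = k*(k + 3)**2/4, so s_k = R(k)·t_k = 2*k*(-k - 3)/((k + 1)*(k + 2)).
Verify: -8/(k**3 + 6*k**2 + 11*k + 6) matches t_k.
Telescoping: Σ = s_(6) − s_(0) = -27/14 − (0) = -27/14.

Σ = -27/14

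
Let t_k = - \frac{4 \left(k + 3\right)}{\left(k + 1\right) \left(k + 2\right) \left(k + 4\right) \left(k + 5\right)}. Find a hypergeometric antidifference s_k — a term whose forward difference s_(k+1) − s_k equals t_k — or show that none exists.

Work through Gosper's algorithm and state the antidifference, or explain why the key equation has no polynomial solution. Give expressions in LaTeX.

Ratio r(k) = (k + 1)*(k + 4)**2/((k + 3)**2*(k + 6)).
Take A(k)=k + 1, B(k)=k + 6, C(k)=k**2 + 6*k + 9.
Solve (k + 1)·f(k+1) − (k + 5)·f(k) = k**2 + 6*k + 9.
deg f ≤ 4 (via 1,1,2).
Solving with deg f ≤ 4: f(k) = k*(k + 2)*(k + 3)*(k + 5)/8.
So s_k = (B(k−1)f/C)·t_k = (k*(k + 2)*(k + 5)**2/(8*(k + 3)))·t_k = k*(-k - 5)/(2*(k**2 + 5*k + 4)).
s_(k+1) − s_k = 4*(-k - 3)/(k**4 + 12*k**3 + 49*k**2 + 78*k + 40) = t_k.

s_k = \frac{k \left(- k - 5\right)}{2 \left(k^{2} + 5 k + 4\right)}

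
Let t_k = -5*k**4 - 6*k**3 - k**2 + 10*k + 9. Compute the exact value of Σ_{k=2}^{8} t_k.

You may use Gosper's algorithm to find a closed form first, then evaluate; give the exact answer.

Σ = -51415

t_(k+1)/t_k = (5*k**4 + 26*k**3 + 49*k**2 + 30*k - 7)/(5*k**4 + 6*k**3 + k**2 - 10*k - 9).
Normal form (A,B,C) = (1, 1, k**4 + 6*k**3/5 + k**2/5 - 2*k - 9/5).
Key eq: (1)·f(k+1) = (1)·f(k) + (k**4 + 6*k**3/5 + k**2/5 - 2*k - 9/5).
deg f ≤ 5 (via 0,0,4).
Coefficient equations give f(k) = k*(k**4 - k**3 - k**2 - 4*k - 4)/5.
Certificate R = B(k−1)f/C = k*(k**4 - k**3 - k**2 - 4*k - 4)/(5*k**4 + 6*k**3 + k**2 - 10*k - 9) gives s_k = k*(-k**4 + k**3 + k**2 + 4*k + 4).
Δs = -5*k**4 - 6*k**3 - k**2 + 10*k + 9, as required.
Telescoping: Σ = s_(9) − s_(2) = -51399 − (16) = -51415.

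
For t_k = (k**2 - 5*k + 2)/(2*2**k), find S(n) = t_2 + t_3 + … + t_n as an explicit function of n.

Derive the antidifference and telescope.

S(n) = 2**(-n - 1)*(-2**n - n**2 + n + 2)

r(k) = (k**2 - 3*k - 2)/(2*(k**2 - 5*k + 2)) after simplifying.
Factor: A=1/2; B=1; C=k**2 - 5*k + 2.
f must satisfy (1/2)·f(k+1) − (1)·f(k) = k**2 - 5*k + 2.
From deg A=0, deg B=0, deg C=2: d=2.
Coefficient equations give f(k) = -2*k*(k - 3).
So s_k = (B(k−1)f/C)·t_k = (-2*k*(k - 3)/(k**2 - 5*k + 2))·t_k = k*(3 - k)/2**k.
Check: Δs_k = (k**2 - 5*k + 2)/(2*2**k). ✓
s_(n+1) = 2**(-n - 1)*(-n**2 + n + 2) and s_(2) = 1/2, so S(n) = 2**(-n - 1)*(-2**n - n**2 + n + 2).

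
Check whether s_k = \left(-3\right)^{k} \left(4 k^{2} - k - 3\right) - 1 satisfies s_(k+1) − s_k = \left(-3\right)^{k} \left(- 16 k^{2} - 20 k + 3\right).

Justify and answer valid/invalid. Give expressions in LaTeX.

s_(k+1) = (-3)**(k + 1)*(-k + 4*(k + 1)**2 - 4) - 1
s_(k+1) − s_k = (-3)**k*(-16*k**2 - 20*k + 3)
(s_(k+1) − s_k) − t_k = 0

valid; difference matches t_k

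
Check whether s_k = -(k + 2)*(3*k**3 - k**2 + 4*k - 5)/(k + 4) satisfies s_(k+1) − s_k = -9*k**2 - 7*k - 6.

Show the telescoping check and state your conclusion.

s_(k+1) = -(k + 3)*(4*k + 3*(k + 1)**3 - (k + 1)**2 - 1)/(k + 5)
s_(k+1) − s_k = (-9*k**4 - 76*k**3 - 161*k**2 - 134*k - 62)/(k**2 + 9*k + 20)
(s_(k+1) − s_k) − t_k = 2*(6*k**3 + 44*k**2 + 30*k + 29)/(k**2 + 9*k + 20)

Invalid: residual 2*(6*k**3 + 44*k**2 + 30*k + 29)/(k**2 + 9*k + 20) ≠ 0.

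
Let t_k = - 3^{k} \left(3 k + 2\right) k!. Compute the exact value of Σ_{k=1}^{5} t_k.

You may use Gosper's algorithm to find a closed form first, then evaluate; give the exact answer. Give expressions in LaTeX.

Σ = -524877

t_(k+1)/t_k = 3*(k + 1)*(3*k + 5)/(3*k + 2).
A = 3*k + 3, B = 1, C = k + 2/3.
Set up (3*k + 3)·f(k+1) − (1)·f(k) − (k + 2/3) = 0.
deg f ≤ 0 (via 1,0,1).
Solving with deg f ≤ 0: f(k) = 1/3.
So s_k = (B(k−1)f/C)·t_k = (1/(3*k + 2))·t_k = -3**k*factorial(k).
Verify: -3**k*(3*k + 2)*factorial(k) matches t_k.
Sum = s_(6) − s_(1); s_(6) = -524880, s_(1) = -3 ⇒ -524877.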